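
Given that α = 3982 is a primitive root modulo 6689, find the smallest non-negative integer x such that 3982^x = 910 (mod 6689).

3667

Baby-step giant-step with m = ceil(sqrt(6688)) = 82.
Baby table (3982^j mod 6689 for j=0..81):
  0:1  1:3982  2:3394  3:3128  4:778  5:989  6:5066  7:5477
  8:3274  9:207  10:1527  11:213  12:5352  13:510  14:4053  15:5178
  16:3298  17:2129  18:2715  19:1706  20:3957  21:4179  22:5235  23:2846
  24:1606  25:408  26:5918  27:129  28:5314  29:3041  30:2172  31:27
  32:490  33:4681  34:4188  35:939  36:6636  37:3002  38:721  39:1441
  40:5589  41:1095  42:5751  43:4035  44:392  45:2407  46:6026  47:2089
  48:3971  49:6415  50:5928  51:6504  52:5809  53:876  54:3263  55:3228
  56:4327  57:5939  58:3483  59:3009  60:1839  61:5132  62:729  63:6541
  64:5985  65:6052  66:5286  67:5258  68:786  69:6089  70:5462  71:3745
  72:2809  73:1430  74:1921  75:3895  76:4788  77:2166  78:2891  79:193
  80:5980  81:6209
Giant step factor: 3982^(-82) ≡ 5382 (mod 6689).
Scan 910·5382^i mod 6689 for i = 0, 1, …:
  i=0: 910   i=1: 1272   i=2: 3057   i=3: 4523
  i=4: 1515   i=5: 6528   i=6: 3068   i=7: 3524
  i=8: 2853   i=9: 3591     …   i=43: 228
  i=44: 3009
Match at i=44, j=59: x = 44·82 + 59 = 3667.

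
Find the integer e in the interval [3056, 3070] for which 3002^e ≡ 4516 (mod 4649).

3067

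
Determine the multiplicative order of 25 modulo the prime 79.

39

The order of 25 must divide p − 1 = 78 = 2 · 3 · 13.
Divisors: 1, 2, 3, 6, 13, 26, 39, 78.
Check each in increasing order: 25^1 ≡ 25;  25^2 ≡ 72;  25^3 ≡ 62;  25^6 ≡ 52;  25^13 ≡ 55;  25^26 ≡ 23;  25^39 ≡ 1.
Smallest exponent giving 1 is 39.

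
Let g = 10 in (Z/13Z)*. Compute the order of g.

6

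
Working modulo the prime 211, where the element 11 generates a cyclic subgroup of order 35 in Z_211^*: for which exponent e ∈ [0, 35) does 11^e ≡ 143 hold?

33

Successive powers of 11 modulo 211:
  11^0=1  11^1=11  11^2=121  11^3=65  11^4=82  11^5=58
  11^6=5  11^7=55  11^8=183  11^9=114  11^10=199  11^11=79
  11^12=25  11^13=64  11^14=71  11^15=148  11^16=151  11^17=184
  11^18=125  11^19=109  11^20=144  11^21=107  11^22=122  11^23=76
  11^24=203  11^25=123  11^26=87  11^27=113  11^28=188  11^29=169
  11^30=171  11^31=193  11^32=13  11^33=143
So 11^33 ≡ 143 (mod 211), giving e = 33.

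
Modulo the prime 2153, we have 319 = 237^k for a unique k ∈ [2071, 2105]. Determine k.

Compute 237^2071 mod 2153 = 319, then multiply by 237 repeatedly:
  237^2071=319
Found 319 at exponent 2071.

2071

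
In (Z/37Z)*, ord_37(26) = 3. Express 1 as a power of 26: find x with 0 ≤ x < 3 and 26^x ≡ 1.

0

Successive powers of 26 modulo 37:
  26^0=1
So 26^0 ≡ 1 (mod 37), giving x = 0.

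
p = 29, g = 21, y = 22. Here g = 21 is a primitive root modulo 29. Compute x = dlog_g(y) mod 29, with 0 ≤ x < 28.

18

Successive powers of 21 modulo 29:
  21^0=1  21^1=21  21^2=6  21^3=10  21^4=7  21^5=2
  21^6=13  21^7=12  21^8=20  21^9=14  21^10=4  21^11=26
  21^12=24  21^13=11  21^14=28  21^15=8  21^16=23  21^17=19
  21^18=22
So 21^18 ≡ 22 (mod 29), giving x = 18.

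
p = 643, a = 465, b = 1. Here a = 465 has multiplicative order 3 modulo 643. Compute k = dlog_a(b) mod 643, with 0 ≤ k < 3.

0

Successive powers of 465 modulo 643:
  465^0=1
So 465^0 ≡ 1 (mod 643), giving k = 0.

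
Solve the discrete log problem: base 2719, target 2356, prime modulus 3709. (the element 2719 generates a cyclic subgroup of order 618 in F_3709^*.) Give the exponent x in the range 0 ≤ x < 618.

Baby-step giant-step with m = ceil(sqrt(618)) = 25.
Baby table (2719^j mod 3709 for j=0..24):
  0:1  1:2719  2:924  3:1363  4:706  5:2061  6:3269  7:1647
  8:1430  9:1138  10:916  11:1865  12:732  13:2284  14:1330  15:3704
  16:1241  17:2798  18:603  19:179  20:822  21:2200  22:2892  23:268
  24:1728
Giant step factor: 2719^(-25) ≡ 3198 (mod 3709).
Scan 2356·3198^i mod 3709 for i = 0, 1, …:
  i=0: 2356   i=1: 1509   i=2: 373   i=3: 2265
  i=4: 3502   i=5: 1925   i=6: 2919   i=7: 3118
  i=8: 1572   i=9: 1561     …   i=13: 25
  i=14: 2061
Match at i=14, j=5: x = 14·25 + 5 = 355.

355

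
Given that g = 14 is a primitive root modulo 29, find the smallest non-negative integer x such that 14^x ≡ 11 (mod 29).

17

Successive powers of 14 modulo 29:
  14^0=1  14^1=14  14^2=22  14^3=18  14^4=20  14^5=19
  14^6=5  14^7=12  14^8=23  14^9=3  14^10=13  14^11=8
  14^12=25  14^13=2  14^14=28  14^15=15  14^16=7  14^17=11
So 14^17 ≡ 11 (mod 29), giving x = 17.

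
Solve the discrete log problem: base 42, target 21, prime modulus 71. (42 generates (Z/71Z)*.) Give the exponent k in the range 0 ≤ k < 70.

Baby-step giant-step with m = ceil(sqrt(70)) = 9.
Baby table (42^j mod 71 for j=0..8):
  0:1  1:42  2:60  3:35  4:50  5:41  6:18  7:46
  8:15
Giant step factor: 42^(-9) ≡ 63 (mod 71).
Scan 21·63^i mod 71 for i = 0, 1, …:
  i=0: 21   i=1: 45   i=2: 66   i=3: 40
  i=4: 35
Match at i=4, j=3: k = 4·9 + 3 = 39.

39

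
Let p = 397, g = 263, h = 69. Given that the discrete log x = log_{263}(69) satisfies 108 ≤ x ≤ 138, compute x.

116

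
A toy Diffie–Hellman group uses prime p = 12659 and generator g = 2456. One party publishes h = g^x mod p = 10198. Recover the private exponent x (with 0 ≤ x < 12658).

Baby-step giant-step with m = ceil(sqrt(12658)) = 113.
Baby table (2456^j mod 12659 for j=0..112):
  0:1  1:2456  2:6252  3:12204  4:9171  5:3615  6:4481  7:4665
  8:845  9:11903  10:4137  11:7954  12:2187  13:3856  14:1404  15:4976
  16:5121  17:6789  18:1881  19:11860  20:12460  21:4957  22:9093  23:1932
  24:10526  25:2178  26:7070  27:8431  28:9071  29:11195  30:12231  31:12188
  32:7852  33:4855  34:11761  35:9837  36:6300  37:3502  38:5451  39:7093
  40:1624  41:959  42:730  43:7961  44:6720  45:9643  46:10878  47:5878
  48:5108  49:179  50:9218  51:5116  52:7168  53:8598  54:1476  55:4582
  56:12200  57:12006  58:3925  59:6301  60:5958  61:11703  62:6638  63:10795
  64:4574  65:5211  66:12626  67:7565  68:8887  69:2356  70:1173  71:7295
  72:4035  73:10622  74:10092  75:12289  76:2728  77:3357  78:3783  79:12001
  80:4304  81:359  82:8233  83:3825  84:1222  85:1049  86:6567  87:986
  88:3747  89:12198  90:7094  91:4080  92:7211  93:275  94:4473  95:10335
  96:1465  97:2884  98:6723  99:4352  100:4316  101:4513  102:7303  103:11024
  104:10002  105:6452  106:9703  107:6330  108:1228  109:3126  110:6102  111:10915
  112:8137
Giant step factor: 2456^(-113) ≡ 5393 (mod 12659).
Scan 10198·5393^i mod 12659 for i = 0, 1, …:
  i=0: 10198   i=1: 7118   i=2: 5286   i=3: 11989
  i=4: 7164   i=5: 184   i=6: 4910   i=7: 9661
  i=8: 9988   i=9: 1239     …   i=89: 10310
  i=90: 3502
Match at i=90, j=37: x = 90·113 + 37 = 10207.

10207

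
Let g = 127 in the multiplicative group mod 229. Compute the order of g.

228

The order of 127 must divide p − 1 = 228 = 2^2 · 3 · 19.
Divisors: 1, 2, 3, 4, 6, 12, 19, 38, 57, 76, 114, 228.
Check each in increasing order: 127^1 ≡ 127;  127^2 ≡ 99;  127^3 ≡ 207;  127^4 ≡ 183;  127^6 ≡ 26;  127^12 ≡ 218;  127^19 ≡ 89;  127^38 ≡ 135;  127^57 ≡ 107;  127^76 ≡ 134;  127^114 ≡ 228;  127^228 ≡ 1.
Smallest exponent giving 1 is 228.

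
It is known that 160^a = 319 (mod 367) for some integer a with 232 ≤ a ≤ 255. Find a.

242

Compute 160^232 mod 367 = 259, then multiply by 160 repeatedly:
  160^232=259  160^233=336  160^234=178  160^235=221  160^236=128
  160^237=295  160^238=224  160^239=241  160^240=25  160^241=330
  160^242=319
Found 319 at exponent 242.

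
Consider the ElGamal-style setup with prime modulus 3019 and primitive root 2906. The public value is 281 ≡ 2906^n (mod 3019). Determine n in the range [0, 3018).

832

Baby-step giant-step with m = ceil(sqrt(3018)) = 55.
Baby table (2906^j mod 3019 for j=0..54):
  0:1  1:2906  2:693  3:185  4:228  5:1407  6:1016  7:2933
  8:661  9:782  10:2204  11:1525  12:2777  13:175  14:1358  15:515
  16:2185  17:653  18:1686  19:2698  20:45  21:953  22:995  23:2287
  24:1203  25:2935  26:435  27:2168  28:2574  29:1981  30:2572  31:2207
  32:1186  33:1837  34:730  35:2042  36:1717  37:2214  38:395  39:650
  40:2025  41:619  42:2509  43:269  44:2812  45:2258  46:1461  47:952
  48:1108  49:1594  50:1018  51:2707  52:2047  53:1152  54:2660
Giant step factor: 2906^(-55) ≡ 231 (mod 3019).
Scan 281·231^i mod 3019 for i = 0, 1, …:
  i=0: 281   i=1: 1512   i=2: 2087   i=3: 2076
  i=4: 2554   i=5: 1269   i=6: 296   i=7: 1958
  i=8: 2467   i=9: 2305     …   i=14: 1202
  i=15: 2933
Match at i=15, j=7: n = 15·55 + 7 = 832.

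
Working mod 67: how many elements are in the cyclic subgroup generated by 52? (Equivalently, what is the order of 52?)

22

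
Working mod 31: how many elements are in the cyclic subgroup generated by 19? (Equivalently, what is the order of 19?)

The order of 19 must divide p − 1 = 30 = 2 · 3 · 5.
Divisors: 1, 2, 3, 5, 6, 10, 15, 30.
Check each in increasing order: 19^1 ≡ 19;  19^2 ≡ 20;  19^3 ≡ 8;  19^5 ≡ 5;  19^6 ≡ 2;  19^10 ≡ 25;  19^15 ≡ 1.
Smallest exponent giving 1 is 15.

15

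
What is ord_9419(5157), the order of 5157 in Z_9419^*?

9418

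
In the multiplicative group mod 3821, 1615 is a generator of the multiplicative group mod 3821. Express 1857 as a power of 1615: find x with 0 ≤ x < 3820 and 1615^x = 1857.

3433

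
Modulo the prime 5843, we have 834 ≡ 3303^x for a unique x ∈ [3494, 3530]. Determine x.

3512

Compute 3303^3494 mod 5843 = 1283, then multiply by 3303 repeatedly:
  3303^3494=1283  3303^3495=1574  3303^3496=4495  3303^3497=5765  3303^3498=5301
  3303^3499=3575  3303^3500=5365  3303^3501=4619  3303^3502=484  3303^3503=3513
  3303^3504=5084  3303^3505=5513  3303^3506=2651  3303^3507=3439  3303^3508=225
  3303^3509=1114  3303^3510=4295  3303^3511=5424  3303^3512=834
Found 834 at exponent 3512.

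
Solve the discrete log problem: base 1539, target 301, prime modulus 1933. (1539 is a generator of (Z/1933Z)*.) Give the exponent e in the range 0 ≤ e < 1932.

1572

Baby-step giant-step with m = ceil(sqrt(1932)) = 44.
Baby table (1539^j mod 1933 for j=0..43):
  0:1  1:1539  2:596  3:1002  4:1477  5:1828  6:777  7:1209
  8:1105  9:1488  10:1360  11:1534  12:633  13:1888  14:333  15:242
  16:1302  17:1190  18:859  19:1762  20:1652  21:533  22:695  23:656
  24:558  25:510  26:92  27:479  28:708  29:1333  30:574  31:5
  32:1896  33:1047  34:1144  35:1586  36:1408  37:19  38:246  39:1659
  40:1641  41:1001  42:1871  43:1232
Giant step factor: 1539^(-44) ≡ 189 (mod 1933).
Scan 301·189^i mod 1933 for i = 0, 1, …:
  i=0: 301   i=1: 832   i=2: 675   i=3: 1930
  i=4: 1366   i=5: 1085   i=6: 167   i=7: 635
  i=8: 169   i=9: 1013     …   i=34: 593
  i=35: 1896
Match at i=35, j=32: e = 35·44 + 32 = 1572.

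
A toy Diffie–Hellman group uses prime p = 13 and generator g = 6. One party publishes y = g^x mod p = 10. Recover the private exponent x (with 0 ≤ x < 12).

2

Successive powers of 6 modulo 13:
  6^0=1  6^1=6  6^2=10
So 6^2 ≡ 10 (mod 13), giving x = 2.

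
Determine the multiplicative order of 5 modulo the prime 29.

14

The order of 5 must divide p − 1 = 28 = 2^2 · 7.
Divisors: 1, 2, 4, 7, 14, 28.
Check each in increasing order: 5^1 ≡ 5;  5^2 ≡ 25;  5^4 ≡ 16;  5^7 ≡ 28;  5^14 ≡ 1.
Smallest exponent giving 1 is 14.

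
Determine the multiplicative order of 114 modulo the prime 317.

4

The order of 114 must divide p − 1 = 316 = 2^2 · 79.
Divisors: 1, 2, 4, 79, 158, 316.
Check each in increasing order: 114^1 ≡ 114;  114^2 ≡ 316;  114^4 ≡ 1.
Smallest exponent giving 1 is 4.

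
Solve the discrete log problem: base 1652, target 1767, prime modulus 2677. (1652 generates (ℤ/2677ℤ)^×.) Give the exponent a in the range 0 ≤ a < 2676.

Baby-step giant-step with m = ceil(sqrt(2676)) = 52.
Baby table (1652^j mod 2677 for j=0..51):
  0:1  1:1652  2:1241  3:2227  4:806  5:1043  6:1725  7:1372
  8:1802  9:80  10:987  11:231  12:1478  13:232  14:453  15:1473
  16:3  17:2279  18:1046  19:1327  20:2418  21:452  22:2498  23:1439
  24:52  25:240  26:284  27:693  28:1757  29:696  30:1359  31:1742
  32:9  33:1483  34:461  35:1304  36:1900  37:1356  38:2140  39:1640
  40:156  41:720  42:852  43:2079  44:2594  45:2088  46:1400  47:2549
  48:27  49:1772  50:1383  51:1235
Giant step factor: 1652^(-52) ≡ 2530 (mod 2677).
Scan 1767·2530^i mod 2677 for i = 0, 1, …:
  i=0: 1767   i=1: 2597   i=2: 1052   i=3: 622
  i=4: 2261   i=5: 2258   i=6: 22   i=7: 2120
  i=8: 1569   i=9: 2256     …   i=25: 1221
  i=26: 2549
Match at i=26, j=47: a = 26·52 + 47 = 1399.

1399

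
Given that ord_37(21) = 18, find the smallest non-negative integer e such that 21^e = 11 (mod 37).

Successive powers of 21 modulo 37:
  21^0=1  21^1=21  21^2=34  21^3=11
So 21^3 ≡ 11 (mod 37), giving e = 3.

3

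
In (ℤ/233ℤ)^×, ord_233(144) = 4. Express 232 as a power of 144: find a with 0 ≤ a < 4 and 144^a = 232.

2

Successive powers of 144 modulo 233:
  144^0=1  144^1=144  144^2=232
So 144^2 ≡ 232 (mod 233), giving a = 2.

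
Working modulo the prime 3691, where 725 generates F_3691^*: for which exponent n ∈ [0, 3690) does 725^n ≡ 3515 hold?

381

Baby-step giant-step with m = ceil(sqrt(3690)) = 61.
Baby table (725^j mod 3691 for j=0..60):
  0:1  1:725  2:1503  3:830  4:117  5:3623  6:2374  7:1144
  8:2616  9:3117  10:933  11:972  12:3410  13:2971  14:2122  15:2994
  16:342  17:653  18:977  19:3344  20:3104  21:2581  22:3579  23:2
  24:1450  25:3006  26:1660  27:234  28:3555  29:1057  30:2288  31:1541
  32:2543  33:1866  34:1944  35:3129  36:2251  37:553  38:2297  39:684
  40:1306  41:1954  42:2997  43:2517  44:1471  45:3467  46:4  47:2900
  48:2321  49:3320  50:468  51:3419  52:2114  53:885  54:3082  55:1395
  56:41  57:197  58:2567  59:811  60:1106
Giant step factor: 725^(-61) ≡ 327 (mod 3691).
Scan 3515·327^i mod 3691 for i = 0, 1, …:
  i=0: 3515   i=1: 1504   i=2: 905   i=3: 655
  i=4: 107   i=5: 1770   i=6: 2994
Match at i=6, j=15: n = 6·61 + 15 = 381.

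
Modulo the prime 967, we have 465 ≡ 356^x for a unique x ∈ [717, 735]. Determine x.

Compute 356^717 mod 967 = 707, then multiply by 356 repeatedly:
  356^717=707  356^718=272  356^719=132  356^720=576  356^721=52
  356^722=139  356^723=167  356^724=465
Found 465 at exponent 724.

724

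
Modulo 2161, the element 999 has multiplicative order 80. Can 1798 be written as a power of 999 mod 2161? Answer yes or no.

1798 ∈ ⟨999⟩ iff 1798^80 ≡ 1 (mod 2161), since |⟨999⟩| = 80.
1798^80 mod 2161 = 1.
Since 1 = 1, 1798 lies in the subgroup.

yes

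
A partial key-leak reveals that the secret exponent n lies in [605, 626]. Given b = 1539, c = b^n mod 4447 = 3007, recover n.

Compute 1539^605 mod 4447 = 3605, then multiply by 1539 repeatedly:
  1539^605=3605  1539^606=2686  1539^607=2491  1539^608=335  1539^609=4160
  1539^610=3007
Found 3007 at exponent 610.

610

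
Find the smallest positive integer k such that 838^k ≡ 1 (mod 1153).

The order of 838 must divide p − 1 = 1152 = 2^7 · 3^2.
Divisors: 1, 2, 3, 4, 6, 8, 9, 12, 16, 18, 24, 32, 36, 48, 64, 72, 96, 128, 144, 192, 288, 384, 576, 1152.
Check each in increasing order: 838^1 ≡ 838;  838^2 ≡ 67;  838^3 ≡ 802;  838^4 ≡ 1030;  838^6 ≡ 983;  838^8 ≡ 140;  838^9 ≡ 867;  838^12 ≡ 75;  838^16 ≡ 1152;  838^18 ≡ 1086;  838^24 ≡ 1013;  838^32 ≡ 1.
Smallest exponent giving 1 is 32.

32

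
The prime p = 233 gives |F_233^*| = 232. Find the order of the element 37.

29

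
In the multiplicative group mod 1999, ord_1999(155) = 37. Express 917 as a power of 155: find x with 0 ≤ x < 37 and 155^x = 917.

Successive powers of 155 modulo 1999:
  155^0=1  155^1=155  155^2=37  155^3=1737  155^4=1369  155^5=301
  155^6=678  155^7=1142  155^8=1098  155^9=275  155^10=646  155^11=180
  155^12=1913  155^13=663  155^14=816  155^15=543  155^16=207  155^17=101
  155^18=1662  155^19=1738  155^20=1524  155^21=338  155^22=416  155^23=512
  155^24=1399  155^25=953  155^26=1788  155^27=1278  155^28=189  155^29=1309
  155^30=996  155^31=457  155^32=870  155^33=917
So 155^33 ≡ 917 (mod 1999), giving x = 33.

33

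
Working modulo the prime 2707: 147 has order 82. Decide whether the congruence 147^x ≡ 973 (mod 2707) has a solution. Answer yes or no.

yes

973 ∈ ⟨147⟩ iff 973^82 ≡ 1 (mod 2707), since |⟨147⟩| = 82.
973^82 mod 2707 = 1.
Since 1 = 1, 973 lies in the subgroup.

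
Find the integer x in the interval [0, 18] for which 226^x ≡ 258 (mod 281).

3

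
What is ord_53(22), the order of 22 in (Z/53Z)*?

52

The order of 22 must divide p − 1 = 52 = 2^2 · 13.
Divisors: 1, 2, 4, 13, 26, 52.
Check each in increasing order: 22^1 ≡ 22;  22^2 ≡ 7;  22^4 ≡ 49;  22^13 ≡ 23;  22^26 ≡ 52;  22^52 ≡ 1.
Smallest exponent giving 1 is 52.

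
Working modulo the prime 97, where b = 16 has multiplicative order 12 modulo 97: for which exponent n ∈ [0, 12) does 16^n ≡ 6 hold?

Successive powers of 16 modulo 97:
  16^0=1  16^1=16  16^2=62  16^3=22  16^4=61  16^5=6
So 16^5 ≡ 6 (mod 97), giving n = 5.

5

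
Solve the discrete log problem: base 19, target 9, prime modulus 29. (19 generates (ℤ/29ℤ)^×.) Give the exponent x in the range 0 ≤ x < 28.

26

Successive powers of 19 modulo 29:
  19^0=1  19^1=19  19^2=13  19^3=15  19^4=24  19^5=21
  19^6=22  19^7=12  19^8=25  19^9=11  19^10=6  19^11=27
  19^12=20  19^13=3  19^14=28  19^15=10  19^16=16  19^17=14
  19^18=5  19^19=8  19^20=7  19^21=17  19^22=4  19^23=18
  19^24=23  19^25=2  19^26=9
So 19^26 ≡ 9 (mod 29), giving x = 26.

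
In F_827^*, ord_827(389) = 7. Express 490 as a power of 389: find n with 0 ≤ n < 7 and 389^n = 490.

Successive powers of 389 modulo 827:
  389^0=1  389^1=389  389^2=807  389^3=490
So 389^3 ≡ 490 (mod 827), giving n = 3.

3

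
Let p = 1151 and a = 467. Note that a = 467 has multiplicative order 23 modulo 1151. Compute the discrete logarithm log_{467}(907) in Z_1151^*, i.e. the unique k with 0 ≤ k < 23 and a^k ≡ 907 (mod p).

22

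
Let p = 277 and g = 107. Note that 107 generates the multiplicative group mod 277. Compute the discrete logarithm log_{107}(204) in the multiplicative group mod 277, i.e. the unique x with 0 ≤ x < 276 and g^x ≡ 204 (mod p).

225

Baby-step giant-step with m = ceil(sqrt(276)) = 17.
Baby table (107^j mod 277 for j=0..16):
  0:1  1:107  2:92  3:149  4:154  5:135  6:41  7:232
  8:171  9:15  10:220  11:272  12:19  13:94  14:86  15:61
  16:156
Giant step factor: 107^(-17) ≡ 227 (mod 277).
Scan 204·227^i mod 277 for i = 0, 1, …:
  i=0: 204   i=1: 49   i=2: 43   i=3: 66
  i=4: 24   i=5: 185   i=6: 168   i=7: 187
  i=8: 68   i=9: 201   i=10: 199   i=11: 22
  i=12: 8   i=13: 154
Match at i=13, j=4: x = 13·17 + 4 = 225.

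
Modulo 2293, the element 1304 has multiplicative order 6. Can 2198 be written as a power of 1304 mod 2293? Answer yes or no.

no

⟨1304⟩ has order 6; its elements mod 2293 are {1, 989, 990, 1303, 1304, 2292}.
2198 is not in this set.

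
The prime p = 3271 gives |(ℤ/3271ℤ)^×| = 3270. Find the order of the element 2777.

The order of 2777 must divide p − 1 = 3270 = 2 · 3 · 5 · 109.
Divisors: 1, 2, 3, 5, 6, 10, 15, 30, 109, 218, 327, 545, 654, 1090, 1635, 3270.
Check each in increasing order: 2777^1 ≡ 2777;  2777^2 ≡ 1982;  2777^3 ≡ 2192;  2777^5 ≡ 656;  2777^6 ≡ 3036;  2777^10 ≡ 1835;  2777^15 ≡ 32;  2777^30 ≡ 1024;  2777^109 ≡ 842;  2777^218 ≡ 2428;  2777^327 ≡ 1.
Smallest exponent giving 1 is 327.

327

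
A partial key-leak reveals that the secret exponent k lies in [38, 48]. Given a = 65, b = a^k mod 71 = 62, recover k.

Compute 65^38 mod 71 = 3, then multiply by 65 repeatedly:
  65^38=3  65^39=53  65^40=37  65^41=62
Found 62 at exponent 41.

41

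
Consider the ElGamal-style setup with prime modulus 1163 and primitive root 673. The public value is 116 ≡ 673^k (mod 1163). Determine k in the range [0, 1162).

225

Baby-step giant-step with m = ceil(sqrt(1162)) = 35.
Baby table (673^j mod 1163 for j=0..34):
  0:1  1:673  2:522  3:80  4:342  5:1055  6:585  7:611
  8:664  9:280  10:34  11:785  12:303  13:394  14:1161  15:980
  16:119  17:1003  18:479  19:216  20:1156  21:1104  22:998  23:603
  24:1095  25:756  26:557  27:375  28:4  29:366  30:925  31:320
  32:205  33:731  34:14
Giant step factor: 673^(-35) ≡ 69 (mod 1163).
Scan 116·69^i mod 1163 for i = 0, 1, …:
  i=0: 116   i=1: 1026   i=2: 1014   i=3: 186
  i=4: 41   i=5: 503   i=6: 980
Match at i=6, j=15: k = 6·35 + 15 = 225.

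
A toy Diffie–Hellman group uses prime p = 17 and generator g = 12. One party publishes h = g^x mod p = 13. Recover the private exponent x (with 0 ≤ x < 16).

Successive powers of 12 modulo 17:
  12^0=1  12^1=12  12^2=8  12^3=11  12^4=13
So 12^4 ≡ 13 (mod 17), giving x = 4.

4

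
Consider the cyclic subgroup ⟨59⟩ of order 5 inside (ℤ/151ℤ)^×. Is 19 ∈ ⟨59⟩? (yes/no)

yes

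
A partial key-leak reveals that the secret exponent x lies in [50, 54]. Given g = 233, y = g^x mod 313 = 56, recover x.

Compute 233^50 mod 313 = 281, then multiply by 233 repeatedly:
  233^50=281  233^51=56
Found 56 at exponent 51.

51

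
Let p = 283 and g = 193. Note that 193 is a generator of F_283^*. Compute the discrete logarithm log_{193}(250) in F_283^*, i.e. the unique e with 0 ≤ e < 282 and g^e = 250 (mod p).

Baby-step giant-step with m = ceil(sqrt(282)) = 17.
Baby table (193^j mod 283 for j=0..16):
  0:1  1:193  2:176  3:8  4:129  5:276  6:64  7:183
  8:227  9:229  10:49  11:118  12:134  13:109  14:95  15:223
  16:23
Giant step factor: 193^(-17) ≡ 124 (mod 283).
Scan 250·124^i mod 283 for i = 0, 1, …:
  i=0: 250   i=1: 153   i=2: 11   i=3: 232
  i=4: 185   i=5: 17   i=6: 127   i=7: 183
Match at i=7, j=7: e = 7·17 + 7 = 126.

126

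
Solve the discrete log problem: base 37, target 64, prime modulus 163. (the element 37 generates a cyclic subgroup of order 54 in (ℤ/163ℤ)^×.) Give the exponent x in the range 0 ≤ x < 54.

10

Successive powers of 37 modulo 163:
  37^0=1  37^1=37  37^2=65  37^3=123  37^4=150  37^5=8
  37^6=133  37^7=31  37^8=6  37^9=59  37^10=64
So 37^10 ≡ 64 (mod 163), giving x = 10.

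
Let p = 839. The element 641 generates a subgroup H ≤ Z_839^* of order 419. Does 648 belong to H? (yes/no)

648 ∈ ⟨641⟩ iff 648^419 ≡ 1 (mod 839), since |⟨641⟩| = 419.
648^419 mod 839 = 1.
Since 1 = 1, 648 lies in the subgroup.

yes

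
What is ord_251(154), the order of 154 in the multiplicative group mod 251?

125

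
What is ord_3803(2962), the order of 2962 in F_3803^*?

3802

The order of 2962 must divide p − 1 = 3802 = 2 · 1901.
Divisors: 1, 2, 1901, 3802.
Check each in increasing order: 2962^1 ≡ 2962;  2962^2 ≡ 3726;  2962^1901 ≡ 3802;  2962^3802 ≡ 1.
Smallest exponent giving 1 is 3802.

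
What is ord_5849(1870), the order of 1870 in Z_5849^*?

The order of 1870 must divide p − 1 = 5848 = 2^3 · 17 · 43.
Divisors: 1, 2, 4, 8, 17, 34, 43, 68, 86, 136, 172, 344, 731, 1462, 2924, 5848.
Check each in increasing order: 1870^1 ≡ 1870;  1870^2 ≡ 5047;  1870^4 ≡ 5663;  1870^8 ≡ 5351;  1870^17 ≡ 270;  1870^34 ≡ 2712;  1870^43 ≡ 3533;  1870^68 ≡ 2751;  1870^86 ≡ 323;  1870^136 ≡ 5244;  1870^172 ≡ 4896;  1870^344 ≡ 1614;  1870^731 ≡ 2576;  1870^1462 ≡ 3010;  1870^2924 ≡ 5848;  1870^5848 ≡ 1.
Smallest exponent giving 1 is 5848.

5848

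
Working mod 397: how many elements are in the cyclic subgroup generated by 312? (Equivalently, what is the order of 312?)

9

The order of 312 must divide p − 1 = 396 = 2^2 · 3^2 · 11.
Divisors: 1, 2, 3, 4, 6, 9, 11, 12, 18, 22, 33, 36, 44, 66, 99, 132, 198, 396.
Check each in increasing order: 312^1 ≡ 312;  312^2 ≡ 79;  312^3 ≡ 34;  312^4 ≡ 286;  312^6 ≡ 362;  312^9 ≡ 1.
Smallest exponent giving 1 is 9.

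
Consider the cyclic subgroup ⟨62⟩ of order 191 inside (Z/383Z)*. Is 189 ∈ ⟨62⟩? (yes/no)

yes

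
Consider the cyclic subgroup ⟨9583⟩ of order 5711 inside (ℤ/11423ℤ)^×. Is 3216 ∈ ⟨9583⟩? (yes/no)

3216 ∈ ⟨9583⟩ iff 3216^5711 ≡ 1 (mod 11423), since |⟨9583⟩| = 5711.
3216^5711 mod 11423 = 11422.
Since 11422 ≠ 1, 3216 does not lie in the subgroup.

no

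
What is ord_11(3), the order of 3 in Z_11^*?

5

The order of 3 must divide p − 1 = 10 = 2 · 5.
Divisors: 1, 2, 5, 10.
Check each in increasing order: 3^1 ≡ 3;  3^2 ≡ 9;  3^5 ≡ 1.
Smallest exponent giving 1 is 5.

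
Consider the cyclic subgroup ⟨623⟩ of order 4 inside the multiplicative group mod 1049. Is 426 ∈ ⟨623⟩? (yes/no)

yes

⟨623⟩ has order 4; its elements mod 1049 are {1, 426, 623, 1048}.
426 is in this set.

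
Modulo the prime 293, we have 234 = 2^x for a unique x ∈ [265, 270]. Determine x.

266

Compute 2^265 mod 293 = 117, then multiply by 2 repeatedly:
  2^265=117  2^266=234
Found 234 at exponent 266.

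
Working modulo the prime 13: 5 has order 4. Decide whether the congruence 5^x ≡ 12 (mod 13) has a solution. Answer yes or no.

12 ∈ ⟨5⟩ iff 12^4 ≡ 1 (mod 13), since |⟨5⟩| = 4.
12^4 mod 13 = 1.
Since 1 = 1, 12 lies in the subgroup.

yes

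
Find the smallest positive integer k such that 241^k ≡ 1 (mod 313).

The order of 241 must divide p − 1 = 312 = 2^3 · 3 · 13.
Divisors: 1, 2, 3, 4, 6, 8, 12, 13, 24, 26, 39, 52, 78, 104, 156, 312.
Check each in increasing order: 241^1 ≡ 241;  241^2 ≡ 176;  241^3 ≡ 161;  241^4 ≡ 302;  241^6 ≡ 255;  241^8 ≡ 121;  241^12 ≡ 234;  241^13 ≡ 54;  241^24 ≡ 294;  241^26 ≡ 99;  241^39 ≡ 25;  241^52 ≡ 98;  241^78 ≡ 312;  241^104 ≡ 214;  241^156 ≡ 1.
Smallest exponent giving 1 is 156.

156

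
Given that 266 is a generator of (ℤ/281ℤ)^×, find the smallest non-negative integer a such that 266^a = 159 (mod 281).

213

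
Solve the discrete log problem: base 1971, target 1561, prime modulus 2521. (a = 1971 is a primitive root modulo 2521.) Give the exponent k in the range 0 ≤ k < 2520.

1846

Baby-step giant-step with m = ceil(sqrt(2520)) = 51.
Baby table (1971^j mod 2521 for j=0..50):
  0:1  1:1971  2:2501  3:916  4:400  5:1848  6:2084  7:855
  8:1177  9:547  10:1670  11:1665  12:1894  13:1994  14:2456  15:456
  16:1300  17:964  18:1731  19:888  20:674  21:2408  22:1646  23:2260
  24:2374  25:178  26:419  27:1482  28:1704  29:612  30:1214  31:365
  32:930  33:263  34:1568  35:2303  36:1413  37:1839  38:1992  39:1035
  40:496  41:1989  42:164  43:556  44:1762  45:1485  46:54  47:552
  48:1441  49:1565  50:1432
Giant step factor: 1971^(-51) ≡ 522 (mod 2521).
Scan 1561·522^i mod 2521 for i = 0, 1, …:
  i=0: 1561   i=1: 559   i=2: 1883   i=3: 2257
  i=4: 847   i=5: 959   i=6: 1440   i=7: 422
  i=8: 957   i=9: 396     …   i=35: 1935
  i=36: 1670
Match at i=36, j=10: k = 36·51 + 10 = 1846.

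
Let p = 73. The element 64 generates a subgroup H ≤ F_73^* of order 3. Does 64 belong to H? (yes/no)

⟨64⟩ has order 3; its elements mod 73 are {1, 8, 64}.
64 is in this set.

yes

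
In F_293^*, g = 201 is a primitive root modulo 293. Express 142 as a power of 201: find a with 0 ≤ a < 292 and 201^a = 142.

49

Baby-step giant-step with m = ceil(sqrt(292)) = 18.
Baby table (201^j mod 293 for j=0..17):
  0:1  1:201  2:260  3:106  4:210  5:18  6:102  7:285
  8:150  9:264  10:31  11:78  12:149  13:63  14:64  15:265
  16:232  17:45
Giant step factor: 201^(-18) ≡ 239 (mod 293).
Scan 142·239^i mod 293 for i = 0, 1, …:
  i=0: 142   i=1: 243   i=2: 63
Match at i=2, j=13: a = 2·18 + 13 = 49.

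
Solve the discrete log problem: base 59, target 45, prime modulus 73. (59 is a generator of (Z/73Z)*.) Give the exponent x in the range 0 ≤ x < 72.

17

Successive powers of 59 modulo 73:
  59^0=1  59^1=59  59^2=50  59^3=30  59^4=18  59^5=40
  59^6=24  59^7=29  59^8=32  59^9=63  59^10=67  59^11=11
  59^12=65  59^13=39  59^14=38  59^15=52  59^16=2  59^17=45
So 59^17 ≡ 45 (mod 73), giving x = 17.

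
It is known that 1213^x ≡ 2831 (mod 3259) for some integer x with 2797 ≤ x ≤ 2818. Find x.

2808

Compute 1213^2797 mod 3259 = 893, then multiply by 1213 repeatedly:
  1213^2797=893  1213^2798=1221  1213^2799=1487  1213^2800=1504  1213^2801=2571
  1213^2802=3019  1213^2803=2190  1213^2804=385  1213^2805=968  1213^2806=944
  1213^2807=1163  1213^2808=2831
Found 2831 at exponent 2808.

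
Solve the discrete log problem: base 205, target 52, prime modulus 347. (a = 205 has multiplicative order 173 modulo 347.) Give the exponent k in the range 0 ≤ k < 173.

136

Baby-step giant-step with m = ceil(sqrt(173)) = 14.
Baby table (205^j mod 347 for j=0..13):
  0:1  1:205  2:38  3:156  4:56  5:29  6:46  7:61
  8:13  9:236  10:147  11:293  12:34  13:30
Giant step factor: 205^(-14) ≡ 300 (mod 347).
Scan 52·300^i mod 347 for i = 0, 1, …:
  i=0: 52   i=1: 332   i=2: 11   i=3: 177
  i=4: 9   i=5: 271   i=6: 102   i=7: 64
  i=8: 115   i=9: 147
Match at i=9, j=10: k = 9·14 + 10 = 136.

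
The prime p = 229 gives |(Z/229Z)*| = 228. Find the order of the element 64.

38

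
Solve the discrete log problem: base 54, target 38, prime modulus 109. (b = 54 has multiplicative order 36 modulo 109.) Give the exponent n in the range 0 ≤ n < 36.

28

Successive powers of 54 modulo 109:
  54^0=1  54^1=54  54^2=82  54^3=68  54^4=75  54^5=17
  54^6=46  54^7=86  54^8=66  54^9=76  54^10=71  54^11=19
  54^12=45  54^13=32  54^14=93  54^15=8  54^16=105  54^17=2
  54^18=108  54^19=55  54^20=27  54^21=41  54^22=34  54^23=92
  54^24=63  54^25=23  54^26=43  54^27=33  54^28=38
So 54^28 ≡ 38 (mod 109), giving n = 28.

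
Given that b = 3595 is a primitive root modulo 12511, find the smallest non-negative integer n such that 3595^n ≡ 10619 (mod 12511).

Baby-step giant-step with m = ceil(sqrt(12510)) = 112.
Baby table (3595^j mod 12511 for j=0..111):
  0:1  1:3595  2:162  3:6884  4:1222  5:1729  6:10299  7:4856
  8:4475  9:10990  10:11823  11:3818  12:1143  13:5477  14:10012  15:11504
  16:8025  17:12020  18:11417  19:8035  20:10437  21:526  22:1809  23:10146
  24:5305  25:4711  26:8662  27:11  28:2012  29:1782  30:658  31:931
  32:6508  33:690  34:3372  35:11692  36:8291  37:4943  38:4465  39:62
  40:10203  41:10044  42:1434  43:698  44:7110  45:477  46:808  47:2208
  48:5786  49:7388  50:11518  51:8311  52:1777  53:7705  54:121  55:9621
  56:7091  57:7238  58:10241  59:9033  60:7590  61:12070  62:3502  63:3624
  64:4329  65:11582  66:682  67:12145  68:10396  69:3263  70:7678  71:3144
  72:5247  73:8888  74:11777  75:1091  76:6202  77:1588  78:3844  79:7036
  80:9689  81:1331  82:5743  83:2935  84:4552  85:52  86:11786  87:8424
  88:7660  89:989  90:2331  91:10086  92:2292  93:7502  94:8485  95:1757
  96:10871  97:9392  98:9562  99:7673  100:10191  101:4437  102:12001  103:5667
  104:4957  105:4751  106:2330  107:6491  108:2130  109:618  110:7263  111:28
Giant step factor: 3595^(-112) ≡ 11483 (mod 12511).
Scan 10619·11483^i mod 12511 for i = 0, 1, …:
  i=0: 10619   i=1: 5771   i=2: 10137   i=3: 827
  i=4: 592   i=5: 4463   i=6: 3573   i=7: 5190
  i=8: 6877   i=9: 11670     …   i=85: 8613
  i=86: 3624
Match at i=86, j=63: n = 86·112 + 63 = 9695.

9695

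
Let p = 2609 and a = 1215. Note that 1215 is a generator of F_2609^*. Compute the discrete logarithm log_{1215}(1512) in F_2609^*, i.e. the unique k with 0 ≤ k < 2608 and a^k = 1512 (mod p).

1692

Baby-step giant-step with m = ceil(sqrt(2608)) = 52.
Baby table (1215^j mod 2609 for j=0..51):
  0:1  1:1215  2:2140  3:1536  4:805  5:2309  6:760  7:2423
  8:993  9:1137  10:1294  11:1592  12:1011  13:2135  14:679  15:541
  16:2456  17:1953  18:1314  19:2411  20:2067  21:1547  22:1125  23:2368
  24:2002  25:842  26:302  27:1670  28:1857  29:2079  30:473  31:715
  32:2537  33:1226  34:2460  35:1595  36:2047  37:728  38:69  39:347
  40:1556  41:1624  42:756  43:172  44:260  45:211  46:683  47:183
  48:580  49:270  50:1925  51:1211
Giant step factor: 1215^(-52) ≡ 47 (mod 2609).
Scan 1512·47^i mod 2609 for i = 0, 1, …:
  i=0: 1512   i=1: 621   i=2: 488   i=3: 2064
  i=4: 475   i=5: 1453   i=6: 457   i=7: 607
  i=8: 2439   i=9: 2446     …   i=31: 2593
  i=32: 1857
Match at i=32, j=28: k = 32·52 + 28 = 1692.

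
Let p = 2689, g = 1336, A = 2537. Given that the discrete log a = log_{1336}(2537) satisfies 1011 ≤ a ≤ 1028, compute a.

Compute 1336^1011 mod 2689 = 2005, then multiply by 1336 repeatedly:
  1336^1011=2005  1336^1012=436  1336^1013=1672  1336^1014=1922  1336^1015=2486
  1336^1016=381  1336^1017=795  1336^1018=2654  1336^1019=1642  1336^1020=2177
  1336^1021=1663  1336^1022=654  1336^1023=2508  1336^1024=194  1336^1025=1040
  1336^1026=1916  1336^1027=2537
Found 2537 at exponent 1027.

1027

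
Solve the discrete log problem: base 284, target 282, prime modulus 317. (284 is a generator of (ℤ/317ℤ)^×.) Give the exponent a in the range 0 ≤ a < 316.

273

Baby-step giant-step with m = ceil(sqrt(316)) = 18.
Baby table (284^j mod 317 for j=0..17):
  0:1  1:284  2:138  3:201  4:24  5:159  6:142  7:69
  8:259  9:12  10:238  11:71  12:193  13:288  14:6  15:119
  16:194  17:255
Giant step factor: 284^(-18) ≡ 306 (mod 317).
Scan 282·306^i mod 317 for i = 0, 1, …:
  i=0: 282   i=1: 68   i=2: 203   i=3: 303
  i=4: 154   i=5: 208   i=6: 248   i=7: 125
  i=8: 210   i=9: 226     …   i=14: 97
  i=15: 201
Match at i=15, j=3: a = 15·18 + 3 = 273.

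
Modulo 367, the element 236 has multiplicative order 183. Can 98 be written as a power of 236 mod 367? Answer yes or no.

yes

98 ∈ ⟨236⟩ iff 98^183 ≡ 1 (mod 367), since |⟨236⟩| = 183.
98^183 mod 367 = 1.
Since 1 = 1, 98 lies in the subgroup.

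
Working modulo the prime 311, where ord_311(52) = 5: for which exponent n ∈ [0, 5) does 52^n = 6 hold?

4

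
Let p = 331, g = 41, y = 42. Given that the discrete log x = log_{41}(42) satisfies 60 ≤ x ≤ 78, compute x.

71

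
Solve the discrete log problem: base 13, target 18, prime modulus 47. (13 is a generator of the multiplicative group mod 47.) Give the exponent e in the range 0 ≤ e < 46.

22

Successive powers of 13 modulo 47:
  13^0=1  13^1=13  13^2=28  13^3=35  13^4=32  13^5=40
  13^6=3  13^7=39  13^8=37  13^9=11  13^10=2  13^11=26
  13^12=9  13^13=23  13^14=17  13^15=33  13^16=6  13^17=31
  13^18=27  13^19=22  13^20=4  13^21=5  13^22=18
So 13^22 ≡ 18 (mod 47), giving e = 22.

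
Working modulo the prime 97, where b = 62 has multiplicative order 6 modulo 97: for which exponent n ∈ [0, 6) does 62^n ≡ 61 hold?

2

Successive powers of 62 modulo 97:
  62^0=1  62^1=62  62^2=61
So 62^2 ≡ 61 (mod 97), giving n = 2.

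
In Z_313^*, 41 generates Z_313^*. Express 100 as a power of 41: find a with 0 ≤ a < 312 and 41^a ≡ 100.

106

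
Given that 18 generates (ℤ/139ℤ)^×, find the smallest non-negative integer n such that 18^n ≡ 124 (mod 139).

14

Successive powers of 18 modulo 139:
  18^0=1  18^1=18  18^2=46  18^3=133  18^4=31  18^5=2
  18^6=36  18^7=92  18^8=127  18^9=62  18^10=4  18^11=72
  18^12=45  18^13=115  18^14=124
So 18^14 ≡ 124 (mod 139), giving n = 14.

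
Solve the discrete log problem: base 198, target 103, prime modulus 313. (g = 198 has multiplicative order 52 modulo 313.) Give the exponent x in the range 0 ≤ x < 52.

24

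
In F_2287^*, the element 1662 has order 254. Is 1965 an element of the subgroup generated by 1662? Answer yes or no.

yes

1965 ∈ ⟨1662⟩ iff 1965^254 ≡ 1 (mod 2287), since |⟨1662⟩| = 254.
1965^254 mod 2287 = 1.
Since 1 = 1, 1965 lies in the subgroup.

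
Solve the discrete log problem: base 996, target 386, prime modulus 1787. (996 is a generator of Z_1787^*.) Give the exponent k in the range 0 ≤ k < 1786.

1209

Baby-step giant-step with m = ceil(sqrt(1786)) = 43.
Baby table (996^j mod 1787 for j=0..42):
  0:1  1:996  2:231  3:1340  4:1538  5:389  6:1452  7:509
  8:1243  9:1424  10:1213  11:136  12:1431  13:1037  14:1753  15:89
  16:1081  17:902  18:1318  19:1070  20:668  21:564  22:626  23:1620
  24:1646  25:737  26:1382  27:482  28:1156  29:548  30:773  31:1498
  32:1650  33:1147  34:519  35:481  36:160  37:317  38:1220  39:1747
  40:1261  41:1482  42:10
Giant step factor: 996^(-43) ≡ 265 (mod 1787).
Scan 386·265^i mod 1787 for i = 0, 1, …:
  i=0: 386   i=1: 431   i=2: 1634   i=3: 556
  i=4: 806   i=5: 937   i=6: 1699   i=7: 1698
  i=8: 1433   i=9: 901     …   i=27: 224
  i=28: 389
Match at i=28, j=5: k = 28·43 + 5 = 1209.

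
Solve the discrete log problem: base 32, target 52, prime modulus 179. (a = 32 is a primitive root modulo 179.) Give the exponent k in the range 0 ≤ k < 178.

130

Baby-step giant-step with m = ceil(sqrt(178)) = 14.
Baby table (32^j mod 179 for j=0..13):
  0:1  1:32  2:129  3:11  4:173  5:166  6:121  7:113
  8:36  9:78  10:169  11:38  12:142  13:69
Giant step factor: 32^(-14) ≡ 3 (mod 179).
Scan 52·3^i mod 179 for i = 0, 1, …:
  i=0: 52   i=1: 156   i=2: 110   i=3: 151
  i=4: 95   i=5: 106   i=6: 139   i=7: 59
  i=8: 177   i=9: 173
Match at i=9, j=4: k = 9·14 + 4 = 130.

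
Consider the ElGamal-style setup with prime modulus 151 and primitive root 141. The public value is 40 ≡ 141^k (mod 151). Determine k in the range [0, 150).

146

Baby-step giant-step with m = ceil(sqrt(150)) = 13.
Baby table (141^j mod 151 for j=0..12):
  0:1  1:141  2:100  3:57  4:34  5:113  6:78  7:126
  8:99  9:67  10:85  11:56  12:44
Giant step factor: 141^(-13) ≡ 93 (mod 151).
Scan 40·93^i mod 151 for i = 0, 1, …:
  i=0: 40   i=1: 96   i=2: 19   i=3: 106
  i=4: 43   i=5: 73   i=6: 145   i=7: 46
  i=8: 50   i=9: 120   i=10: 137   i=11: 57
Match at i=11, j=3: k = 11·13 + 3 = 146.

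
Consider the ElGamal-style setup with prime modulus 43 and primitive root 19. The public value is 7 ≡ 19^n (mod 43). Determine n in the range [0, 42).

35

Baby-step giant-step with m = ceil(sqrt(42)) = 7.
Baby table (19^j mod 43 for j=0..6):
  0:1  1:19  2:17  3:22  4:31  5:30  6:11
Giant step factor: 19^(-7) ≡ 7 (mod 43).
Scan 7·7^i mod 43 for i = 0, 1, …:
  i=0: 7   i=1: 6   i=2: 42   i=3: 36
  i=4: 37   i=5: 1
Match at i=5, j=0: n = 5·7 + 0 = 35.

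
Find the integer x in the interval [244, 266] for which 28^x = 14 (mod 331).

Compute 28^244 mod 331 = 87, then multiply by 28 repeatedly:
  28^244=87  28^245=119  28^246=22  28^247=285  28^248=36
  28^249=15  28^250=89  28^251=175  28^252=266  28^253=166
  28^254=14
Found 14 at exponent 254.

254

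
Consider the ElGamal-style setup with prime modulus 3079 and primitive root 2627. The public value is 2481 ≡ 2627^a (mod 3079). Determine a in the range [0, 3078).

2960

Baby-step giant-step with m = ceil(sqrt(3078)) = 56.
Baby table (2627^j mod 3079 for j=0..55):
  0:1  1:2627  2:1090  3:3039  4:2685  5:2585  6:1600  7:365
  8:1286  9:659  10:795  11:903  12:1351  13:2069  14:828  15:1382
  16:373  17:749  18:142  19:475  20:830  21:478  22:2553  23:669
  24:2433  25:2566  26:951  27:1208  28:2046  29:1987  30:944  31:1293
  32:574  33:2267  34:623  35:1672  36:1690  37:2791  38:858  39:138
  40:2283  41:2628  42:638  43:1050  44:2645  45:2191  46:1106  47:1965
  48:1651  49:1945  50:1454  51:1698  52:2254  53:341  54:2897  55:2210
Giant step factor: 2627^(-56) ≡ 993 (mod 3079).
Scan 2481·993^i mod 3079 for i = 0, 1, …:
  i=0: 2481   i=1: 433   i=2: 1988   i=3: 445
  i=4: 1588   i=5: 436   i=6: 1888   i=7: 2752
  i=8: 1663   i=9: 1015     …   i=51: 166
  i=52: 1651
Match at i=52, j=48: a = 52·56 + 48 = 2960.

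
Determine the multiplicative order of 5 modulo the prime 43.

42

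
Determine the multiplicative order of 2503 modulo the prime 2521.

420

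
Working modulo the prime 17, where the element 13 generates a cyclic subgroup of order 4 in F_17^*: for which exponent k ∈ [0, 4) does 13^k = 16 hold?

2

Successive powers of 13 modulo 17:
  13^0=1  13^1=13  13^2=16
So 13^2 ≡ 16 (mod 17), giving k = 2.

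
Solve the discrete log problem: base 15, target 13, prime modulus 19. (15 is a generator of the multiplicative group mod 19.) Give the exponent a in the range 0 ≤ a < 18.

7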